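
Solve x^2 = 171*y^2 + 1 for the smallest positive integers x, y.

(x, y) = (170, 13)

First expand sqrt(171) as a continued fraction. With x_i = (sqrt(171) + m_i)/d_i and (m_0, d_0) = (0, 1): a_0 = floor(sqrt(171)) = 13, since 13^2 = 169 <= 171 < 196 = 14^2.
Iterate m_{i+1} = d_i*a_i - m_i, d_{i+1} = (171 - m_{i+1}^2)/d_i, a_{i+1} = floor((a_0 + m_{i+1})/d_{i+1}):
  m_1 = 1*13 - 0 = 13, d_1 = (171 - 13^2)/1 = 2/1 = 2, a_1 = floor((13 + 13)/2) = 13.
  m_2 = 2*13 - 13 = 13, d_2 = (171 - 13^2)/2 = 2/2 = 1, a_2 = floor((13 + 13)/1) = 26.
  m_3 = 1*26 - 13 = 13, d_3 = (171 - 13^2)/1 = 2/1 = 2: (m_3, d_3) = (m_1, d_1) = (13, 2), so from here the quotients repeat a_1, a_2; the period length is 2.
So sqrt(171) = [13; (13, 26)] with period length k = 2.
k is even, so the fundamental solution of x^2 - 171y^2 = 1 is (p_{k-1}, q_{k-1}) = (p_1, q_1); compute convergents through index 1.
Convergents (p_i = a_i*p_{i-1} + p_{i-2}, q_i = a_i*q_{i-1} + q_{i-2} with p_{-2}=0, p_{-1}=1, q_{-2}=1, q_{-1}=0):
  i=0: a_0=13, p_0 = 13*1 + 0 = 13, q_0 = 13*0 + 1 = 1.
  i=1: a_1=13, p_1 = 13*13 + 1 = 170, q_1 = 13*1 + 0 = 13.
Check: 170^2 - 171*13^2 = 28900 - 28899 = 1, so (x, y) = (170, 13) solves the equation, and by the theorem it is the least positive solution.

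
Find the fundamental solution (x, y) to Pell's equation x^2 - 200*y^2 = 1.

First expand sqrt(200) as a continued fraction. With x_i = (sqrt(200) + m_i)/d_i and (m_0, d_0) = (0, 1): a_0 = floor(sqrt(200)) = 14, since 14^2 = 196 <= 200 < 225 = 15^2.
Iterate m_{i+1} = d_i*a_i - m_i, d_{i+1} = (200 - m_{i+1}^2)/d_i, a_{i+1} = floor((a_0 + m_{i+1})/d_{i+1}):
  m_1 = 1*14 - 0 = 14, d_1 = (200 - 14^2)/1 = 4/1 = 4, a_1 = floor((14 + 14)/4) = 7.
  m_2 = 4*7 - 14 = 14, d_2 = (200 - 14^2)/4 = 4/4 = 1, a_2 = floor((14 + 14)/1) = 28.
  m_3 = 1*28 - 14 = 14, d_3 = (200 - 14^2)/1 = 4/1 = 4: (m_3, d_3) = (m_1, d_1) = (14, 4), so from here the quotients repeat a_1, a_2; the period length is 2.
So sqrt(200) = [14; (7, 28)] with period length k = 2.
k is even, so the fundamental solution of x^2 - 200y^2 = 1 is (p_{k-1}, q_{k-1}) = (p_1, q_1); compute convergents through index 1.
Convergents (p_i = a_i*p_{i-1} + p_{i-2}, q_i = a_i*q_{i-1} + q_{i-2} with p_{-2}=0, p_{-1}=1, q_{-2}=1, q_{-1}=0):
  i=0: a_0=14, p_0 = 14*1 + 0 = 14, q_0 = 14*0 + 1 = 1.
  i=1: a_1=7, p_1 = 7*14 + 1 = 99, q_1 = 7*1 + 0 = 7.
Check: 99^2 - 200*7^2 = 9801 - 9800 = 1, so (x, y) = (99, 7) solves the equation, and by the theorem it is the least positive solution.

(x, y) = (99, 7)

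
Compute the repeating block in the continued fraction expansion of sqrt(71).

Write x_i = (sqrt(71) + m_i)/d_i with (m_0, d_0) = (0, 1). a_0 = floor(sqrt(71)) = 8, since 8^2 = 64 <= 71 < 81 = 9^2.
Iterate m_{i+1} = d_i*a_i - m_i, d_{i+1} = (71 - m_{i+1}^2)/d_i, a_{i+1} = floor((a_0 + m_{i+1})/d_{i+1}):
  m_1 = 1*8 - 0 = 8, d_1 = (71 - 8^2)/1 = 7/1 = 7, a_1 = floor((8 + 8)/7) = 2.
  m_2 = 7*2 - 8 = 6, d_2 = (71 - 6^2)/7 = 35/7 = 5, a_2 = floor((8 + 6)/5) = 2.
  m_3 = 5*2 - 6 = 4, d_3 = (71 - 4^2)/5 = 55/5 = 11, a_3 = floor((8 + 4)/11) = 1.
  m_4 = 11*1 - 4 = 7, d_4 = (71 - 7^2)/11 = 22/11 = 2, a_4 = floor((8 + 7)/2) = 7.
  m_5 = 2*7 - 7 = 7, d_5 = (71 - 7^2)/2 = 22/2 = 11, a_5 = floor((8 + 7)/11) = 1.
  m_6 = 11*1 - 7 = 4, d_6 = (71 - 4^2)/11 = 55/11 = 5, a_6 = floor((8 + 4)/5) = 2.
  m_7 = 5*2 - 4 = 6, d_7 = (71 - 6^2)/5 = 35/5 = 7, a_7 = floor((8 + 6)/7) = 2.
  m_8 = 7*2 - 6 = 8, d_8 = (71 - 8^2)/7 = 7/7 = 1, a_8 = floor((8 + 8)/1) = 16.
  m_9 = 1*16 - 8 = 8, d_9 = (71 - 8^2)/1 = 7/1 = 7: (m_9, d_9) = (m_1, d_1) = (8, 7), so from here the quotients repeat a_1, ..., a_8; the period length is 8.
Hence the expansion of sqrt(71) is a_0 = 8 followed by the repeating block 2, 2, 1, 7, 1, 2, 2, 16 (period 8).

[8; (2, 2, 1, 7, 1, 2, 2, 16)]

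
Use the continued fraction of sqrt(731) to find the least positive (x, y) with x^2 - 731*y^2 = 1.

First expand sqrt(731) as a continued fraction. With x_i = (sqrt(731) + m_i)/d_i and (m_0, d_0) = (0, 1): a_0 = floor(sqrt(731)) = 27, since 27^2 = 729 <= 731 < 784 = 28^2.
Iterate m_{i+1} = d_i*a_i - m_i, d_{i+1} = (731 - m_{i+1}^2)/d_i, a_{i+1} = floor((a_0 + m_{i+1})/d_{i+1}):
  m_1 = 1*27 - 0 = 27, d_1 = (731 - 27^2)/1 = 2/1 = 2, a_1 = floor((27 + 27)/2) = 27.
  m_2 = 2*27 - 27 = 27, d_2 = (731 - 27^2)/2 = 2/2 = 1, a_2 = floor((27 + 27)/1) = 54.
  m_3 = 1*54 - 27 = 27, d_3 = (731 - 27^2)/1 = 2/1 = 2: (m_3, d_3) = (m_1, d_1) = (27, 2), so from here the quotients repeat a_1, a_2; the period length is 2.
So sqrt(731) = [27; (27, 54)] with period length k = 2.
k is even, so the fundamental solution of x^2 - 731y^2 = 1 is (p_{k-1}, q_{k-1}) = (p_1, q_1); compute convergents through index 1.
Convergents (p_i = a_i*p_{i-1} + p_{i-2}, q_i = a_i*q_{i-1} + q_{i-2} with p_{-2}=0, p_{-1}=1, q_{-2}=1, q_{-1}=0):
  i=0: a_0=27, p_0 = 27*1 + 0 = 27, q_0 = 27*0 + 1 = 1.
  i=1: a_1=27, p_1 = 27*27 + 1 = 730, q_1 = 27*1 + 0 = 27.
Check: 730^2 - 731*27^2 = 532900 - 532899 = 1, so (x, y) = (730, 27) solves the equation, and by the theorem it is the least positive solution.

(x, y) = (730, 27)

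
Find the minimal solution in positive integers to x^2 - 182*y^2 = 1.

First expand sqrt(182) as a continued fraction. With x_i = (sqrt(182) + m_i)/d_i and (m_0, d_0) = (0, 1): a_0 = floor(sqrt(182)) = 13, since 13^2 = 169 <= 182 < 196 = 14^2.
Iterate m_{i+1} = d_i*a_i - m_i, d_{i+1} = (182 - m_{i+1}^2)/d_i, a_{i+1} = floor((a_0 + m_{i+1})/d_{i+1}):
  m_1 = 1*13 - 0 = 13, d_1 = (182 - 13^2)/1 = 13/1 = 13, a_1 = floor((13 + 13)/13) = 2.
  m_2 = 13*2 - 13 = 13, d_2 = (182 - 13^2)/13 = 13/13 = 1, a_2 = floor((13 + 13)/1) = 26.
  m_3 = 1*26 - 13 = 13, d_3 = (182 - 13^2)/1 = 13/1 = 13: (m_3, d_3) = (m_1, d_1) = (13, 13), so from here the quotients repeat a_1, a_2; the period length is 2.
So sqrt(182) = [13; (2, 26)] with period length k = 2.
k is even, so the fundamental solution of x^2 - 182y^2 = 1 is (p_{k-1}, q_{k-1}) = (p_1, q_1); compute convergents through index 1.
Convergents (p_i = a_i*p_{i-1} + p_{i-2}, q_i = a_i*q_{i-1} + q_{i-2} with p_{-2}=0, p_{-1}=1, q_{-2}=1, q_{-1}=0):
  i=0: a_0=13, p_0 = 13*1 + 0 = 13, q_0 = 13*0 + 1 = 1.
  i=1: a_1=2, p_1 = 2*13 + 1 = 27, q_1 = 2*1 + 0 = 2.
Check: 27^2 - 182*2^2 = 729 - 728 = 1, so (x, y) = (27, 2) solves the equation, and by the theorem it is the least positive solution.

(x, y) = (27, 2)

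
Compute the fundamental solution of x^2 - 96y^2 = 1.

First expand sqrt(96) as a continued fraction. With x_i = (sqrt(96) + m_i)/d_i and (m_0, d_0) = (0, 1): a_0 = floor(sqrt(96)) = 9, since 9^2 = 81 <= 96 < 100 = 10^2.
Iterate m_{i+1} = d_i*a_i - m_i, d_{i+1} = (96 - m_{i+1}^2)/d_i, a_{i+1} = floor((a_0 + m_{i+1})/d_{i+1}):
  m_1 = 1*9 - 0 = 9, d_1 = (96 - 9^2)/1 = 15/1 = 15, a_1 = floor((9 + 9)/15) = 1.
  m_2 = 15*1 - 9 = 6, d_2 = (96 - 6^2)/15 = 60/15 = 4, a_2 = floor((9 + 6)/4) = 3.
  m_3 = 4*3 - 6 = 6, d_3 = (96 - 6^2)/4 = 60/4 = 15, a_3 = floor((9 + 6)/15) = 1.
  m_4 = 15*1 - 6 = 9, d_4 = (96 - 9^2)/15 = 15/15 = 1, a_4 = floor((9 + 9)/1) = 18.
  m_5 = 1*18 - 9 = 9, d_5 = (96 - 9^2)/1 = 15/1 = 15: (m_5, d_5) = (m_1, d_1) = (9, 15), so from here the quotients repeat a_1, ..., a_4; the period length is 4.
So sqrt(96) = [9; (1, 3, 1, 18)] with period length k = 4.
k is even, so the fundamental solution of x^2 - 96y^2 = 1 is (p_{k-1}, q_{k-1}) = (p_3, q_3); compute convergents through index 3.
Convergents (p_i = a_i*p_{i-1} + p_{i-2}, q_i = a_i*q_{i-1} + q_{i-2} with p_{-2}=0, p_{-1}=1, q_{-2}=1, q_{-1}=0):
  i=0: a_0=9, p_0 = 9*1 + 0 = 9, q_0 = 9*0 + 1 = 1.
  i=1: a_1=1, p_1 = 1*9 + 1 = 10, q_1 = 1*1 + 0 = 1.
  i=2: a_2=3, p_2 = 3*10 + 9 = 39, q_2 = 3*1 + 1 = 4.
  i=3: a_3=1, p_3 = 1*39 + 10 = 49, q_3 = 1*4 + 1 = 5.
Check: 49^2 - 96*5^2 = 2401 - 2400 = 1, so (x, y) = (49, 5) solves the equation, and by the theorem it is the least positive solution.

(x, y) = (49, 5)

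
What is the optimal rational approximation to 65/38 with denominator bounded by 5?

Expand x = 65/38 as a continued fraction with the Euclidean algorithm:
  65 = 1*38 + 27, so a_0 = 1.
  38 = 1*27 + 11, so a_1 = 1.
  27 = 2*11 + 5, so a_2 = 2.
  11 = 2*5 + 1, so a_3 = 2.
  5 = 5*1 + 0, so a_4 = 5.
so x = [1; 1, 2, 2, 5].
Convergents (p_i = a_i*p_{i-1} + p_{i-2}, q_i = a_i*q_{i-1} + q_{i-2} with p_{-2}=0, p_{-1}=1, q_{-2}=1, q_{-1}=0), until the denominator exceeds 5:
  i=0: a_0=1, p_0 = 1*1 + 0 = 1, q_0 = 1*0 + 1 = 1.
  i=1: a_1=1, p_1 = 1*1 + 1 = 2, q_1 = 1*1 + 0 = 1.
  i=2: a_2=2, p_2 = 2*2 + 1 = 5, q_2 = 2*1 + 1 = 3.
  i=3: a_3=2, p_3 = 2*5 + 2 = 12, q_3 = 2*3 + 1 = 7.
q_3 = 7 > 5, so the last convergent with denominator <= 5 is p_2/q_2 = 5/3.
The closest fraction with denominator <= 5 is either p_2/q_2 or the intermediate fraction (k*p_2 + p_1)/(k*q_2 + q_1) with the largest k >= 1 whose denominator stays <= 5; these approach x as k grows, and every other convergent or intermediate fraction in range is farther away.
Largest k: floor((5 - q_1)/q_2) = floor((5 - 1)/3) = 1.
That gives (1*5 + 2)/(1*3 + 1) = 7/4.
Compare the errors: |x - 5/3| = |65*3 - 5*38|/(38*3) = 5/114, and |x - 7/4| = |65*4 - 7*38|/(38*4) = 6/152.
Cross-multiplying, 6*114 = 684 < 760 = 5*152, so 6/152 is smaller: the intermediate fraction 7/4 is closer to x than 5/3.

7/4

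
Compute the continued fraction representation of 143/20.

[7; 6, 1, 2]

Run the Euclidean algorithm on 143 and 20; the successive quotients are the partial quotients a_0, a_1, ... (each step inverts the fractional part left over by the previous one):
  143 = 7*20 + 3, so a_0 = 7.
  20 = 6*3 + 2, so a_1 = 6.
  3 = 1*2 + 1, so a_2 = 1.
  2 = 2*1 + 0, so a_3 = 2.
The remainder reaches 0 after 4 divisions, so the expansion has 4 partial quotients, read off in order.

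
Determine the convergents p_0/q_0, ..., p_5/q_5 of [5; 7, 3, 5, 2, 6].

Using the convergent recurrence p_i = a_i*p_{i-1} + p_{i-2}, q_i = a_i*q_{i-1} + q_{i-2} with p_{-2}=0, p_{-1}=1, q_{-2}=1, q_{-1}=0:
  i=0: a_0=5, p_0 = 5*1 + 0 = 5, q_0 = 5*0 + 1 = 1.
  i=1: a_1=7, p_1 = 7*5 + 1 = 36, q_1 = 7*1 + 0 = 7.
  i=2: a_2=3, p_2 = 3*36 + 5 = 113, q_2 = 3*7 + 1 = 22.
  i=3: a_3=5, p_3 = 5*113 + 36 = 601, q_3 = 5*22 + 7 = 117.
  i=4: a_4=2, p_4 = 2*601 + 113 = 1315, q_4 = 2*117 + 22 = 256.
  i=5: a_5=6, p_5 = 6*1315 + 601 = 8491, q_5 = 6*256 + 117 = 1653.

5/1, 36/7, 113/22, 601/117, 1315/256, 8491/1653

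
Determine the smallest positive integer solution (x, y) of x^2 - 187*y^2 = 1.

(x, y) = (1682, 123)

First expand sqrt(187) as a continued fraction. With x_i = (sqrt(187) + m_i)/d_i and (m_0, d_0) = (0, 1): a_0 = floor(sqrt(187)) = 13, since 13^2 = 169 <= 187 < 196 = 14^2.
Iterate m_{i+1} = d_i*a_i - m_i, d_{i+1} = (187 - m_{i+1}^2)/d_i, a_{i+1} = floor((a_0 + m_{i+1})/d_{i+1}):
  m_1 = 1*13 - 0 = 13, d_1 = (187 - 13^2)/1 = 18/1 = 18, a_1 = floor((13 + 13)/18) = 1.
  m_2 = 18*1 - 13 = 5, d_2 = (187 - 5^2)/18 = 162/18 = 9, a_2 = floor((13 + 5)/9) = 2.
  m_3 = 9*2 - 5 = 13, d_3 = (187 - 13^2)/9 = 18/9 = 2, a_3 = floor((13 + 13)/2) = 13.
  m_4 = 2*13 - 13 = 13, d_4 = (187 - 13^2)/2 = 18/2 = 9, a_4 = floor((13 + 13)/9) = 2.
  m_5 = 9*2 - 13 = 5, d_5 = (187 - 5^2)/9 = 162/9 = 18, a_5 = floor((13 + 5)/18) = 1.
  m_6 = 18*1 - 5 = 13, d_6 = (187 - 13^2)/18 = 18/18 = 1, a_6 = floor((13 + 13)/1) = 26.
  m_7 = 1*26 - 13 = 13, d_7 = (187 - 13^2)/1 = 18/1 = 18: (m_7, d_7) = (m_1, d_1) = (13, 18), so from here the quotients repeat a_1, ..., a_6; the period length is 6.
So sqrt(187) = [13; (1, 2, 13, 2, 1, 26)] with period length k = 6.
k is even, so the fundamental solution of x^2 - 187y^2 = 1 is (p_{k-1}, q_{k-1}) = (p_5, q_5); compute convergents through index 5.
Convergents (p_i = a_i*p_{i-1} + p_{i-2}, q_i = a_i*q_{i-1} + q_{i-2} with p_{-2}=0, p_{-1}=1, q_{-2}=1, q_{-1}=0):
  i=0: a_0=13, p_0 = 13*1 + 0 = 13, q_0 = 13*0 + 1 = 1.
  i=1: a_1=1, p_1 = 1*13 + 1 = 14, q_1 = 1*1 + 0 = 1.
  i=2: a_2=2, p_2 = 2*14 + 13 = 41, q_2 = 2*1 + 1 = 3.
  i=3: a_3=13, p_3 = 13*41 + 14 = 547, q_3 = 13*3 + 1 = 40.
  i=4: a_4=2, p_4 = 2*547 + 41 = 1135, q_4 = 2*40 + 3 = 83.
  i=5: a_5=1, p_5 = 1*1135 + 547 = 1682, q_5 = 1*83 + 40 = 123.
Check: 1682^2 - 187*123^2 = 2829124 - 2829123 = 1, so (x, y) = (1682, 123) solves the equation, and by the theorem it is the least positive solution.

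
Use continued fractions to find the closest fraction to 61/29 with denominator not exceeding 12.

21/10

Expand x = 61/29 as a continued fraction with the Euclidean algorithm:
  61 = 2*29 + 3, so a_0 = 2.
  29 = 9*3 + 2, so a_1 = 9.
  3 = 1*2 + 1, so a_2 = 1.
  2 = 2*1 + 0, so a_3 = 2.
so x = [2; 9, 1, 2].
Convergents (p_i = a_i*p_{i-1} + p_{i-2}, q_i = a_i*q_{i-1} + q_{i-2} with p_{-2}=0, p_{-1}=1, q_{-2}=1, q_{-1}=0), until the denominator exceeds 12:
  i=0: a_0=2, p_0 = 2*1 + 0 = 2, q_0 = 2*0 + 1 = 1.
  i=1: a_1=9, p_1 = 9*2 + 1 = 19, q_1 = 9*1 + 0 = 9.
  i=2: a_2=1, p_2 = 1*19 + 2 = 21, q_2 = 1*9 + 1 = 10.
  i=3: a_3=2, p_3 = 2*21 + 19 = 61, q_3 = 2*10 + 9 = 29.
q_3 = 29 > 12, so the last convergent with denominator <= 12 is p_2/q_2 = 21/10.
The closest fraction with denominator <= 12 is either p_2/q_2 or the intermediate fraction (k*p_2 + p_1)/(k*q_2 + q_1) with the largest k >= 1 whose denominator stays <= 12; these approach x as k grows, and every other convergent or intermediate fraction in range is farther away.
Largest k: floor((12 - q_1)/q_2) = floor((12 - 9)/10) = 0.
Since k = 0, no intermediate fraction beyond p_2/q_2 has denominator <= 12, so the convergent 21/10 is the closest (its error is |61*10 - 21*29|/(29*10) = 1/290).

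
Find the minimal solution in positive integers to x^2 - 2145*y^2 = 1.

(x, y) = (28159, 608)

First expand sqrt(2145) as a continued fraction. With x_i = (sqrt(2145) + m_i)/d_i and (m_0, d_0) = (0, 1): a_0 = floor(sqrt(2145)) = 46, since 46^2 = 2116 <= 2145 < 2209 = 47^2.
Iterate m_{i+1} = d_i*a_i - m_i, d_{i+1} = (2145 - m_{i+1}^2)/d_i, a_{i+1} = floor((a_0 + m_{i+1})/d_{i+1}):
  m_1 = 1*46 - 0 = 46, d_1 = (2145 - 46^2)/1 = 29/1 = 29, a_1 = floor((46 + 46)/29) = 3.
  m_2 = 29*3 - 46 = 41, d_2 = (2145 - 41^2)/29 = 464/29 = 16, a_2 = floor((46 + 41)/16) = 5.
  m_3 = 16*5 - 41 = 39, d_3 = (2145 - 39^2)/16 = 624/16 = 39, a_3 = floor((46 + 39)/39) = 2.
  m_4 = 39*2 - 39 = 39, d_4 = (2145 - 39^2)/39 = 624/39 = 16, a_4 = floor((46 + 39)/16) = 5.
  m_5 = 16*5 - 39 = 41, d_5 = (2145 - 41^2)/16 = 464/16 = 29, a_5 = floor((46 + 41)/29) = 3.
  m_6 = 29*3 - 41 = 46, d_6 = (2145 - 46^2)/29 = 29/29 = 1, a_6 = floor((46 + 46)/1) = 92.
  m_7 = 1*92 - 46 = 46, d_7 = (2145 - 46^2)/1 = 29/1 = 29: (m_7, d_7) = (m_1, d_1) = (46, 29), so from here the quotients repeat a_1, ..., a_6; the period length is 6.
So sqrt(2145) = [46; (3, 5, 2, 5, 3, 92)] with period length k = 6.
k is even, so the fundamental solution of x^2 - 2145y^2 = 1 is (p_{k-1}, q_{k-1}) = (p_5, q_5); compute convergents through index 5.
Convergents (p_i = a_i*p_{i-1} + p_{i-2}, q_i = a_i*q_{i-1} + q_{i-2} with p_{-2}=0, p_{-1}=1, q_{-2}=1, q_{-1}=0):
  i=0: a_0=46, p_0 = 46*1 + 0 = 46, q_0 = 46*0 + 1 = 1.
  i=1: a_1=3, p_1 = 3*46 + 1 = 139, q_1 = 3*1 + 0 = 3.
  i=2: a_2=5, p_2 = 5*139 + 46 = 741, q_2 = 5*3 + 1 = 16.
  i=3: a_3=2, p_3 = 2*741 + 139 = 1621, q_3 = 2*16 + 3 = 35.
  i=4: a_4=5, p_4 = 5*1621 + 741 = 8846, q_4 = 5*35 + 16 = 191.
  i=5: a_5=3, p_5 = 3*8846 + 1621 = 28159, q_5 = 3*191 + 35 = 608.
Check: 28159^2 - 2145*608^2 = 792929281 - 792929280 = 1, so (x, y) = (28159, 608) solves the equation, and by the theorem it is the least positive solution.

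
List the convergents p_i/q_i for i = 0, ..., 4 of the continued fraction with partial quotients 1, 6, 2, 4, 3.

Using the convergent recurrence p_i = a_i*p_{i-1} + p_{i-2}, q_i = a_i*q_{i-1} + q_{i-2} with p_{-2}=0, p_{-1}=1, q_{-2}=1, q_{-1}=0:
  i=0: a_0=1, p_0 = 1*1 + 0 = 1, q_0 = 1*0 + 1 = 1.
  i=1: a_1=6, p_1 = 6*1 + 1 = 7, q_1 = 6*1 + 0 = 6.
  i=2: a_2=2, p_2 = 2*7 + 1 = 15, q_2 = 2*6 + 1 = 13.
  i=3: a_3=4, p_3 = 4*15 + 7 = 67, q_3 = 4*13 + 6 = 58.
  i=4: a_4=3, p_4 = 3*67 + 15 = 216, q_4 = 3*58 + 13 = 187.

1/1, 7/6, 15/13, 67/58, 216/187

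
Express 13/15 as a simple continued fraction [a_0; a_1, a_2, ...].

Run the Euclidean algorithm on 13 and 15; the successive quotients are the partial quotients a_0, a_1, ... (each step inverts the fractional part left over by the previous one):
  13 = 0*15 + 13, so a_0 = 0.
  15 = 1*13 + 2, so a_1 = 1.
  13 = 6*2 + 1, so a_2 = 6.
  2 = 2*1 + 0, so a_3 = 2.
The remainder reaches 0 after 4 divisions, so the expansion has 4 partial quotients, read off in order.

[0; 1, 6, 2]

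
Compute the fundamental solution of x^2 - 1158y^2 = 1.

(x, y) = (1157, 34)

First expand sqrt(1158) as a continued fraction. With x_i = (sqrt(1158) + m_i)/d_i and (m_0, d_0) = (0, 1): a_0 = floor(sqrt(1158)) = 34, since 34^2 = 1156 <= 1158 < 1225 = 35^2.
Iterate m_{i+1} = d_i*a_i - m_i, d_{i+1} = (1158 - m_{i+1}^2)/d_i, a_{i+1} = floor((a_0 + m_{i+1})/d_{i+1}):
  m_1 = 1*34 - 0 = 34, d_1 = (1158 - 34^2)/1 = 2/1 = 2, a_1 = floor((34 + 34)/2) = 34.
  m_2 = 2*34 - 34 = 34, d_2 = (1158 - 34^2)/2 = 2/2 = 1, a_2 = floor((34 + 34)/1) = 68.
  m_3 = 1*68 - 34 = 34, d_3 = (1158 - 34^2)/1 = 2/1 = 2: (m_3, d_3) = (m_1, d_1) = (34, 2), so from here the quotients repeat a_1, a_2; the period length is 2.
So sqrt(1158) = [34; (34, 68)] with period length k = 2.
k is even, so the fundamental solution of x^2 - 1158y^2 = 1 is (p_{k-1}, q_{k-1}) = (p_1, q_1); compute convergents through index 1.
Convergents (p_i = a_i*p_{i-1} + p_{i-2}, q_i = a_i*q_{i-1} + q_{i-2} with p_{-2}=0, p_{-1}=1, q_{-2}=1, q_{-1}=0):
  i=0: a_0=34, p_0 = 34*1 + 0 = 34, q_0 = 34*0 + 1 = 1.
  i=1: a_1=34, p_1 = 34*34 + 1 = 1157, q_1 = 34*1 + 0 = 34.
Check: 1157^2 - 1158*34^2 = 1338649 - 1338648 = 1, so (x, y) = (1157, 34) solves the equation, and by the theorem it is the least positive solution.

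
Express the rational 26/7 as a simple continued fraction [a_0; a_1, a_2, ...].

[3; 1, 2, 2]

Run the Euclidean algorithm on 26 and 7; the successive quotients are the partial quotients a_0, a_1, ... (each step inverts the fractional part left over by the previous one):
  26 = 3*7 + 5, so a_0 = 3.
  7 = 1*5 + 2, so a_1 = 1.
  5 = 2*2 + 1, so a_2 = 2.
  2 = 2*1 + 0, so a_3 = 2.
The remainder reaches 0 after 4 divisions, so the expansion has 4 partial quotients, read off in order.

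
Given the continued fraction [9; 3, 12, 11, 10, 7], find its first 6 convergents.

Using the convergent recurrence p_i = a_i*p_{i-1} + p_{i-2}, q_i = a_i*q_{i-1} + q_{i-2} with p_{-2}=0, p_{-1}=1, q_{-2}=1, q_{-1}=0:
  i=0: a_0=9, p_0 = 9*1 + 0 = 9, q_0 = 9*0 + 1 = 1.
  i=1: a_1=3, p_1 = 3*9 + 1 = 28, q_1 = 3*1 + 0 = 3.
  i=2: a_2=12, p_2 = 12*28 + 9 = 345, q_2 = 12*3 + 1 = 37.
  i=3: a_3=11, p_3 = 11*345 + 28 = 3823, q_3 = 11*37 + 3 = 410.
  i=4: a_4=10, p_4 = 10*3823 + 345 = 38575, q_4 = 10*410 + 37 = 4137.
  i=5: a_5=7, p_5 = 7*38575 + 3823 = 273848, q_5 = 7*4137 + 410 = 29369.

9/1, 28/3, 345/37, 3823/410, 38575/4137, 273848/29369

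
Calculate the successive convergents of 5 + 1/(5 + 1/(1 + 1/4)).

5/1, 26/5, 31/6, 150/29

Using the convergent recurrence p_i = a_i*p_{i-1} + p_{i-2}, q_i = a_i*q_{i-1} + q_{i-2} with p_{-2}=0, p_{-1}=1, q_{-2}=1, q_{-1}=0:
  i=0: a_0=5, p_0 = 5*1 + 0 = 5, q_0 = 5*0 + 1 = 1.
  i=1: a_1=5, p_1 = 5*5 + 1 = 26, q_1 = 5*1 + 0 = 5.
  i=2: a_2=1, p_2 = 1*26 + 5 = 31, q_2 = 1*5 + 1 = 6.
  i=3: a_3=4, p_3 = 4*31 + 26 = 150, q_3 = 4*6 + 5 = 29.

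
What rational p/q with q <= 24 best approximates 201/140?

33/23

Expand x = 201/140 as a continued fraction with the Euclidean algorithm:
  201 = 1*140 + 61, so a_0 = 1.
  140 = 2*61 + 18, so a_1 = 2.
  61 = 3*18 + 7, so a_2 = 3.
  18 = 2*7 + 4, so a_3 = 2.
  7 = 1*4 + 3, so a_4 = 1.
  4 = 1*3 + 1, so a_5 = 1.
  3 = 3*1 + 0, so a_6 = 3.
so x = [1; 2, 3, 2, 1, 1, 3].
Convergents (p_i = a_i*p_{i-1} + p_{i-2}, q_i = a_i*q_{i-1} + q_{i-2} with p_{-2}=0, p_{-1}=1, q_{-2}=1, q_{-1}=0), until the denominator exceeds 24:
  i=0: a_0=1, p_0 = 1*1 + 0 = 1, q_0 = 1*0 + 1 = 1.
  i=1: a_1=2, p_1 = 2*1 + 1 = 3, q_1 = 2*1 + 0 = 2.
  i=2: a_2=3, p_2 = 3*3 + 1 = 10, q_2 = 3*2 + 1 = 7.
  i=3: a_3=2, p_3 = 2*10 + 3 = 23, q_3 = 2*7 + 2 = 16.
  i=4: a_4=1, p_4 = 1*23 + 10 = 33, q_4 = 1*16 + 7 = 23.
  i=5: a_5=1, p_5 = 1*33 + 23 = 56, q_5 = 1*23 + 16 = 39.
q_5 = 39 > 24, so the last convergent with denominator <= 24 is p_4/q_4 = 33/23.
The closest fraction with denominator <= 24 is either p_4/q_4 or the intermediate fraction (k*p_4 + p_3)/(k*q_4 + q_3) with the largest k >= 1 whose denominator stays <= 24; these approach x as k grows, and every other convergent or intermediate fraction in range is farther away.
Largest k: floor((24 - q_3)/q_4) = floor((24 - 16)/23) = 0.
Since k = 0, no intermediate fraction beyond p_4/q_4 has denominator <= 24, so the convergent 33/23 is the closest (its error is |201*23 - 33*140|/(140*23) = 3/3220).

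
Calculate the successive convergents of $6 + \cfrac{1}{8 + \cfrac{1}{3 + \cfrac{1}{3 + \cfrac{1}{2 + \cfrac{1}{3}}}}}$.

6/1, 49/8, 153/25, 508/83, 1169/191, 4015/656

Using the convergent recurrence p_i = a_i*p_{i-1} + p_{i-2}, q_i = a_i*q_{i-1} + q_{i-2} with p_{-2}=0, p_{-1}=1, q_{-2}=1, q_{-1}=0:
  i=0: a_0=6, p_0 = 6*1 + 0 = 6, q_0 = 6*0 + 1 = 1.
  i=1: a_1=8, p_1 = 8*6 + 1 = 49, q_1 = 8*1 + 0 = 8.
  i=2: a_2=3, p_2 = 3*49 + 6 = 153, q_2 = 3*8 + 1 = 25.
  i=3: a_3=3, p_3 = 3*153 + 49 = 508, q_3 = 3*25 + 8 = 83.
  i=4: a_4=2, p_4 = 2*508 + 153 = 1169, q_4 = 2*83 + 25 = 191.
  i=5: a_5=3, p_5 = 3*1169 + 508 = 4015, q_5 = 3*191 + 83 = 656.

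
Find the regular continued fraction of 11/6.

Run the Euclidean algorithm on 11 and 6; the successive quotients are the partial quotients a_0, a_1, ... (each step inverts the fractional part left over by the previous one):
  11 = 1*6 + 5, so a_0 = 1.
  6 = 1*5 + 1, so a_1 = 1.
  5 = 5*1 + 0, so a_2 = 5.
The remainder reaches 0 after 3 divisions, so the expansion has 3 partial quotients, read off in order.

[1; 1, 5]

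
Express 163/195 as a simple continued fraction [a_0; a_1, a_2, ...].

Run the Euclidean algorithm on 163 and 195; the successive quotients are the partial quotients a_0, a_1, ... (each step inverts the fractional part left over by the previous one):
  163 = 0*195 + 163, so a_0 = 0.
  195 = 1*163 + 32, so a_1 = 1.
  163 = 5*32 + 3, so a_2 = 5.
  32 = 10*3 + 2, so a_3 = 10.
  3 = 1*2 + 1, so a_4 = 1.
  2 = 2*1 + 0, so a_5 = 2.
The remainder reaches 0 after 6 divisions, so the expansion has 6 partial quotients, read off in order.

[0; 1, 5, 10, 1, 2]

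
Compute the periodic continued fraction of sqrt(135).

Write x_i = (sqrt(135) + m_i)/d_i with (m_0, d_0) = (0, 1). a_0 = floor(sqrt(135)) = 11, since 11^2 = 121 <= 135 < 144 = 12^2.
Iterate m_{i+1} = d_i*a_i - m_i, d_{i+1} = (135 - m_{i+1}^2)/d_i, a_{i+1} = floor((a_0 + m_{i+1})/d_{i+1}):
  m_1 = 1*11 - 0 = 11, d_1 = (135 - 11^2)/1 = 14/1 = 14, a_1 = floor((11 + 11)/14) = 1.
  m_2 = 14*1 - 11 = 3, d_2 = (135 - 3^2)/14 = 126/14 = 9, a_2 = floor((11 + 3)/9) = 1.
  m_3 = 9*1 - 3 = 6, d_3 = (135 - 6^2)/9 = 99/9 = 11, a_3 = floor((11 + 6)/11) = 1.
  m_4 = 11*1 - 6 = 5, d_4 = (135 - 5^2)/11 = 110/11 = 10, a_4 = floor((11 + 5)/10) = 1.
  m_5 = 10*1 - 5 = 5, d_5 = (135 - 5^2)/10 = 110/10 = 11, a_5 = floor((11 + 5)/11) = 1.
  m_6 = 11*1 - 5 = 6, d_6 = (135 - 6^2)/11 = 99/11 = 9, a_6 = floor((11 + 6)/9) = 1.
  m_7 = 9*1 - 6 = 3, d_7 = (135 - 3^2)/9 = 126/9 = 14, a_7 = floor((11 + 3)/14) = 1.
  m_8 = 14*1 - 3 = 11, d_8 = (135 - 11^2)/14 = 14/14 = 1, a_8 = floor((11 + 11)/1) = 22.
  m_9 = 1*22 - 11 = 11, d_9 = (135 - 11^2)/1 = 14/1 = 14: (m_9, d_9) = (m_1, d_1) = (11, 14), so from here the quotients repeat a_1, ..., a_8; the period length is 8.
Hence the expansion of sqrt(135) is a_0 = 11 followed by the repeating block 1, 1, 1, 1, 1, 1, 1, 22 (period 8).

[11; (1, 1, 1, 1, 1, 1, 1, 22)]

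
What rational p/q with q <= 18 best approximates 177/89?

2/1

Expand x = 177/89 as a continued fraction with the Euclidean algorithm:
  177 = 1*89 + 88, so a_0 = 1.
  89 = 1*88 + 1, so a_1 = 1.
  88 = 88*1 + 0, so a_2 = 88.
so x = [1; 1, 88].
Convergents (p_i = a_i*p_{i-1} + p_{i-2}, q_i = a_i*q_{i-1} + q_{i-2} with p_{-2}=0, p_{-1}=1, q_{-2}=1, q_{-1}=0), until the denominator exceeds 18:
  i=0: a_0=1, p_0 = 1*1 + 0 = 1, q_0 = 1*0 + 1 = 1.
  i=1: a_1=1, p_1 = 1*1 + 1 = 2, q_1 = 1*1 + 0 = 1.
  i=2: a_2=88, p_2 = 88*2 + 1 = 177, q_2 = 88*1 + 1 = 89.
q_2 = 89 > 18, so the last convergent with denominator <= 18 is p_1/q_1 = 2/1.
The closest fraction with denominator <= 18 is either p_1/q_1 or the intermediate fraction (k*p_1 + p_0)/(k*q_1 + q_0) with the largest k >= 1 whose denominator stays <= 18; these approach x as k grows, and every other convergent or intermediate fraction in range is farther away.
Largest k: floor((18 - q_0)/q_1) = floor((18 - 1)/1) = 17.
That gives (17*2 + 1)/(17*1 + 1) = 35/18.
Compare the errors: |x - 2/1| = |177*1 - 2*89|/(89*1) = 1/89, and |x - 35/18| = |177*18 - 35*89|/(89*18) = 71/1602.
Cross-multiplying, 1*1602 = 1602 < 6319 = 71*89, so 1/89 is smaller: the convergent 2/1 is closer to x than 35/18.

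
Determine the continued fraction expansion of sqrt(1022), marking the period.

Write x_i = (sqrt(1022) + m_i)/d_i with (m_0, d_0) = (0, 1). a_0 = floor(sqrt(1022)) = 31, since 31^2 = 961 <= 1022 < 1024 = 32^2.
Iterate m_{i+1} = d_i*a_i - m_i, d_{i+1} = (1022 - m_{i+1}^2)/d_i, a_{i+1} = floor((a_0 + m_{i+1})/d_{i+1}):
  m_1 = 1*31 - 0 = 31, d_1 = (1022 - 31^2)/1 = 61/1 = 61, a_1 = floor((31 + 31)/61) = 1.
  m_2 = 61*1 - 31 = 30, d_2 = (1022 - 30^2)/61 = 122/61 = 2, a_2 = floor((31 + 30)/2) = 30.
  m_3 = 2*30 - 30 = 30, d_3 = (1022 - 30^2)/2 = 122/2 = 61, a_3 = floor((31 + 30)/61) = 1.
  m_4 = 61*1 - 30 = 31, d_4 = (1022 - 31^2)/61 = 61/61 = 1, a_4 = floor((31 + 31)/1) = 62.
  m_5 = 1*62 - 31 = 31, d_5 = (1022 - 31^2)/1 = 61/1 = 61: (m_5, d_5) = (m_1, d_1) = (31, 61), so from here the quotients repeat a_1, ..., a_4; the period length is 4.
Hence the expansion of sqrt(1022) is a_0 = 31 followed by the repeating block 1, 30, 1, 62 (period 4).

[31; (1, 30, 1, 62)]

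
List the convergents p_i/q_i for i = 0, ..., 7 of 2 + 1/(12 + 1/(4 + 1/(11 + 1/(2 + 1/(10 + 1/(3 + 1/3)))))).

2/1, 25/12, 102/49, 1147/551, 2396/1151, 25107/12061, 77717/37334, 258258/124063

Using the convergent recurrence p_i = a_i*p_{i-1} + p_{i-2}, q_i = a_i*q_{i-1} + q_{i-2} with p_{-2}=0, p_{-1}=1, q_{-2}=1, q_{-1}=0:
  i=0: a_0=2, p_0 = 2*1 + 0 = 2, q_0 = 2*0 + 1 = 1.
  i=1: a_1=12, p_1 = 12*2 + 1 = 25, q_1 = 12*1 + 0 = 12.
  i=2: a_2=4, p_2 = 4*25 + 2 = 102, q_2 = 4*12 + 1 = 49.
  i=3: a_3=11, p_3 = 11*102 + 25 = 1147, q_3 = 11*49 + 12 = 551.
  i=4: a_4=2, p_4 = 2*1147 + 102 = 2396, q_4 = 2*551 + 49 = 1151.
  i=5: a_5=10, p_5 = 10*2396 + 1147 = 25107, q_5 = 10*1151 + 551 = 12061.
  i=6: a_6=3, p_6 = 3*25107 + 2396 = 77717, q_6 = 3*12061 + 1151 = 37334.
  i=7: a_7=3, p_7 = 3*77717 + 25107 = 258258, q_7 = 3*37334 + 12061 = 124063.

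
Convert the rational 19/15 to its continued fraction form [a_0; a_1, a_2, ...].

[1; 3, 1, 3]

Run the Euclidean algorithm on 19 and 15; the successive quotients are the partial quotients a_0, a_1, ... (each step inverts the fractional part left over by the previous one):
  19 = 1*15 + 4, so a_0 = 1.
  15 = 3*4 + 3, so a_1 = 3.
  4 = 1*3 + 1, so a_2 = 1.
  3 = 3*1 + 0, so a_3 = 3.
The remainder reaches 0 after 4 divisions, so the expansion has 4 partial quotients, read off in order.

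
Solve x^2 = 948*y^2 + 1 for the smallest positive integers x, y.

First expand sqrt(948) as a continued fraction. With x_i = (sqrt(948) + m_i)/d_i and (m_0, d_0) = (0, 1): a_0 = floor(sqrt(948)) = 30, since 30^2 = 900 <= 948 < 961 = 31^2.
Iterate m_{i+1} = d_i*a_i - m_i, d_{i+1} = (948 - m_{i+1}^2)/d_i, a_{i+1} = floor((a_0 + m_{i+1})/d_{i+1}):
  m_1 = 1*30 - 0 = 30, d_1 = (948 - 30^2)/1 = 48/1 = 48, a_1 = floor((30 + 30)/48) = 1.
  m_2 = 48*1 - 30 = 18, d_2 = (948 - 18^2)/48 = 624/48 = 13, a_2 = floor((30 + 18)/13) = 3.
  m_3 = 13*3 - 18 = 21, d_3 = (948 - 21^2)/13 = 507/13 = 39, a_3 = floor((30 + 21)/39) = 1.
  m_4 = 39*1 - 21 = 18, d_4 = (948 - 18^2)/39 = 624/39 = 16, a_4 = floor((30 + 18)/16) = 3.
  m_5 = 16*3 - 18 = 30, d_5 = (948 - 30^2)/16 = 48/16 = 3, a_5 = floor((30 + 30)/3) = 20.
  m_6 = 3*20 - 30 = 30, d_6 = (948 - 30^2)/3 = 48/3 = 16, a_6 = floor((30 + 30)/16) = 3.
  m_7 = 16*3 - 30 = 18, d_7 = (948 - 18^2)/16 = 624/16 = 39, a_7 = floor((30 + 18)/39) = 1.
  m_8 = 39*1 - 18 = 21, d_8 = (948 - 21^2)/39 = 507/39 = 13, a_8 = floor((30 + 21)/13) = 3.
  m_9 = 13*3 - 21 = 18, d_9 = (948 - 18^2)/13 = 624/13 = 48, a_9 = floor((30 + 18)/48) = 1.
  m_10 = 48*1 - 18 = 30, d_10 = (948 - 30^2)/48 = 48/48 = 1, a_10 = floor((30 + 30)/1) = 60.
  m_11 = 1*60 - 30 = 30, d_11 = (948 - 30^2)/1 = 48/1 = 48: (m_11, d_11) = (m_1, d_1) = (30, 48), so from here the quotients repeat a_1, ..., a_10; the period length is 10.
So sqrt(948) = [30; (1, 3, 1, 3, 20, 3, 1, 3, 1, 60)] with period length k = 10.
k is even, so the fundamental solution of x^2 - 948y^2 = 1 is (p_{k-1}, q_{k-1}) = (p_9, q_9); compute convergents through index 9.
Convergents (p_i = a_i*p_{i-1} + p_{i-2}, q_i = a_i*q_{i-1} + q_{i-2} with p_{-2}=0, p_{-1}=1, q_{-2}=1, q_{-1}=0):
  i=0: a_0=30, p_0 = 30*1 + 0 = 30, q_0 = 30*0 + 1 = 1.
  i=1: a_1=1, p_1 = 1*30 + 1 = 31, q_1 = 1*1 + 0 = 1.
  i=2: a_2=3, p_2 = 3*31 + 30 = 123, q_2 = 3*1 + 1 = 4.
  i=3: a_3=1, p_3 = 1*123 + 31 = 154, q_3 = 1*4 + 1 = 5.
  i=4: a_4=3, p_4 = 3*154 + 123 = 585, q_4 = 3*5 + 4 = 19.
  i=5: a_5=20, p_5 = 20*585 + 154 = 11854, q_5 = 20*19 + 5 = 385.
  i=6: a_6=3, p_6 = 3*11854 + 585 = 36147, q_6 = 3*385 + 19 = 1174.
  i=7: a_7=1, p_7 = 1*36147 + 11854 = 48001, q_7 = 1*1174 + 385 = 1559.
  i=8: a_8=3, p_8 = 3*48001 + 36147 = 180150, q_8 = 3*1559 + 1174 = 5851.
  i=9: a_9=1, p_9 = 1*180150 + 48001 = 228151, q_9 = 1*5851 + 1559 = 7410.
Check: 228151^2 - 948*7410^2 = 52052878801 - 52052878800 = 1, so (x, y) = (228151, 7410) solves the equation, and by the theorem it is the least positive solution.

(x, y) = (228151, 7410)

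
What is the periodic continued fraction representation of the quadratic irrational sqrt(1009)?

[31; (1, 3, 3, 1, 62)]

Write x_i = (sqrt(1009) + m_i)/d_i with (m_0, d_0) = (0, 1). a_0 = floor(sqrt(1009)) = 31, since 31^2 = 961 <= 1009 < 1024 = 32^2.
Iterate m_{i+1} = d_i*a_i - m_i, d_{i+1} = (1009 - m_{i+1}^2)/d_i, a_{i+1} = floor((a_0 + m_{i+1})/d_{i+1}):
  m_1 = 1*31 - 0 = 31, d_1 = (1009 - 31^2)/1 = 48/1 = 48, a_1 = floor((31 + 31)/48) = 1.
  m_2 = 48*1 - 31 = 17, d_2 = (1009 - 17^2)/48 = 720/48 = 15, a_2 = floor((31 + 17)/15) = 3.
  m_3 = 15*3 - 17 = 28, d_3 = (1009 - 28^2)/15 = 225/15 = 15, a_3 = floor((31 + 28)/15) = 3.
  m_4 = 15*3 - 28 = 17, d_4 = (1009 - 17^2)/15 = 720/15 = 48, a_4 = floor((31 + 17)/48) = 1.
  m_5 = 48*1 - 17 = 31, d_5 = (1009 - 31^2)/48 = 48/48 = 1, a_5 = floor((31 + 31)/1) = 62.
  m_6 = 1*62 - 31 = 31, d_6 = (1009 - 31^2)/1 = 48/1 = 48: (m_6, d_6) = (m_1, d_1) = (31, 48), so from here the quotients repeat a_1, ..., a_5; the period length is 5.
Hence the expansion of sqrt(1009) is a_0 = 31 followed by the repeating block 1, 3, 3, 1, 62 (period 5).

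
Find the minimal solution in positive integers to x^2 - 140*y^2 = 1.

First expand sqrt(140) as a continued fraction. With x_i = (sqrt(140) + m_i)/d_i and (m_0, d_0) = (0, 1): a_0 = floor(sqrt(140)) = 11, since 11^2 = 121 <= 140 < 144 = 12^2.
Iterate m_{i+1} = d_i*a_i - m_i, d_{i+1} = (140 - m_{i+1}^2)/d_i, a_{i+1} = floor((a_0 + m_{i+1})/d_{i+1}):
  m_1 = 1*11 - 0 = 11, d_1 = (140 - 11^2)/1 = 19/1 = 19, a_1 = floor((11 + 11)/19) = 1.
  m_2 = 19*1 - 11 = 8, d_2 = (140 - 8^2)/19 = 76/19 = 4, a_2 = floor((11 + 8)/4) = 4.
  m_3 = 4*4 - 8 = 8, d_3 = (140 - 8^2)/4 = 76/4 = 19, a_3 = floor((11 + 8)/19) = 1.
  m_4 = 19*1 - 8 = 11, d_4 = (140 - 11^2)/19 = 19/19 = 1, a_4 = floor((11 + 11)/1) = 22.
  m_5 = 1*22 - 11 = 11, d_5 = (140 - 11^2)/1 = 19/1 = 19: (m_5, d_5) = (m_1, d_1) = (11, 19), so from here the quotients repeat a_1, ..., a_4; the period length is 4.
So sqrt(140) = [11; (1, 4, 1, 22)] with period length k = 4.
k is even, so the fundamental solution of x^2 - 140y^2 = 1 is (p_{k-1}, q_{k-1}) = (p_3, q_3); compute convergents through index 3.
Convergents (p_i = a_i*p_{i-1} + p_{i-2}, q_i = a_i*q_{i-1} + q_{i-2} with p_{-2}=0, p_{-1}=1, q_{-2}=1, q_{-1}=0):
  i=0: a_0=11, p_0 = 11*1 + 0 = 11, q_0 = 11*0 + 1 = 1.
  i=1: a_1=1, p_1 = 1*11 + 1 = 12, q_1 = 1*1 + 0 = 1.
  i=2: a_2=4, p_2 = 4*12 + 11 = 59, q_2 = 4*1 + 1 = 5.
  i=3: a_3=1, p_3 = 1*59 + 12 = 71, q_3 = 1*5 + 1 = 6.
Check: 71^2 - 140*6^2 = 5041 - 5040 = 1, so (x, y) = (71, 6) solves the equation, and by the theorem it is the least positive solution.

(x, y) = (71, 6)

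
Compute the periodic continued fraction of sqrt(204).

[14; (3, 1, 1, 6, 1, 1, 3, 28)]

Write x_i = (sqrt(204) + m_i)/d_i with (m_0, d_0) = (0, 1). a_0 = floor(sqrt(204)) = 14, since 14^2 = 196 <= 204 < 225 = 15^2.
Iterate m_{i+1} = d_i*a_i - m_i, d_{i+1} = (204 - m_{i+1}^2)/d_i, a_{i+1} = floor((a_0 + m_{i+1})/d_{i+1}):
  m_1 = 1*14 - 0 = 14, d_1 = (204 - 14^2)/1 = 8/1 = 8, a_1 = floor((14 + 14)/8) = 3.
  m_2 = 8*3 - 14 = 10, d_2 = (204 - 10^2)/8 = 104/8 = 13, a_2 = floor((14 + 10)/13) = 1.
  m_3 = 13*1 - 10 = 3, d_3 = (204 - 3^2)/13 = 195/13 = 15, a_3 = floor((14 + 3)/15) = 1.
  m_4 = 15*1 - 3 = 12, d_4 = (204 - 12^2)/15 = 60/15 = 4, a_4 = floor((14 + 12)/4) = 6.
  m_5 = 4*6 - 12 = 12, d_5 = (204 - 12^2)/4 = 60/4 = 15, a_5 = floor((14 + 12)/15) = 1.
  m_6 = 15*1 - 12 = 3, d_6 = (204 - 3^2)/15 = 195/15 = 13, a_6 = floor((14 + 3)/13) = 1.
  m_7 = 13*1 - 3 = 10, d_7 = (204 - 10^2)/13 = 104/13 = 8, a_7 = floor((14 + 10)/8) = 3.
  m_8 = 8*3 - 10 = 14, d_8 = (204 - 14^2)/8 = 8/8 = 1, a_8 = floor((14 + 14)/1) = 28.
  m_9 = 1*28 - 14 = 14, d_9 = (204 - 14^2)/1 = 8/1 = 8: (m_9, d_9) = (m_1, d_1) = (14, 8), so from here the quotients repeat a_1, ..., a_8; the period length is 8.
Hence the expansion of sqrt(204) is a_0 = 14 followed by the repeating block 3, 1, 1, 6, 1, 1, 3, 28 (period 8).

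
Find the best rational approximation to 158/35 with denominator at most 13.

9/2

Expand x = 158/35 as a continued fraction with the Euclidean algorithm:
  158 = 4*35 + 18, so a_0 = 4.
  35 = 1*18 + 17, so a_1 = 1.
  18 = 1*17 + 1, so a_2 = 1.
  17 = 17*1 + 0, so a_3 = 17.
so x = [4; 1, 1, 17].
Convergents (p_i = a_i*p_{i-1} + p_{i-2}, q_i = a_i*q_{i-1} + q_{i-2} with p_{-2}=0, p_{-1}=1, q_{-2}=1, q_{-1}=0), until the denominator exceeds 13:
  i=0: a_0=4, p_0 = 4*1 + 0 = 4, q_0 = 4*0 + 1 = 1.
  i=1: a_1=1, p_1 = 1*4 + 1 = 5, q_1 = 1*1 + 0 = 1.
  i=2: a_2=1, p_2 = 1*5 + 4 = 9, q_2 = 1*1 + 1 = 2.
  i=3: a_3=17, p_3 = 17*9 + 5 = 158, q_3 = 17*2 + 1 = 35.
q_3 = 35 > 13, so the last convergent with denominator <= 13 is p_2/q_2 = 9/2.
The closest fraction with denominator <= 13 is either p_2/q_2 or the intermediate fraction (k*p_2 + p_1)/(k*q_2 + q_1) with the largest k >= 1 whose denominator stays <= 13; these approach x as k grows, and every other convergent or intermediate fraction in range is farther away.
Largest k: floor((13 - q_1)/q_2) = floor((13 - 1)/2) = 6.
That gives (6*9 + 5)/(6*2 + 1) = 59/13.
Compare the errors: |x - 9/2| = |158*2 - 9*35|/(35*2) = 1/70, and |x - 59/13| = |158*13 - 59*35|/(35*13) = 11/455.
Cross-multiplying, 1*455 = 455 < 770 = 11*70, so 1/70 is smaller: the convergent 9/2 is closer to x than 59/13.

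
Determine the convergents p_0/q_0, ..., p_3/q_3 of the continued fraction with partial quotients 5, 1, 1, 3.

5/1, 6/1, 11/2, 39/7

Using the convergent recurrence p_i = a_i*p_{i-1} + p_{i-2}, q_i = a_i*q_{i-1} + q_{i-2} with p_{-2}=0, p_{-1}=1, q_{-2}=1, q_{-1}=0:
  i=0: a_0=5, p_0 = 5*1 + 0 = 5, q_0 = 5*0 + 1 = 1.
  i=1: a_1=1, p_1 = 1*5 + 1 = 6, q_1 = 1*1 + 0 = 1.
  i=2: a_2=1, p_2 = 1*6 + 5 = 11, q_2 = 1*1 + 1 = 2.
  i=3: a_3=3, p_3 = 3*11 + 6 = 39, q_3 = 3*2 + 1 = 7.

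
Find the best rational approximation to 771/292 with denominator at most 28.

Expand x = 771/292 as a continued fraction with the Euclidean algorithm:
  771 = 2*292 + 187, so a_0 = 2.
  292 = 1*187 + 105, so a_1 = 1.
  187 = 1*105 + 82, so a_2 = 1.
  105 = 1*82 + 23, so a_3 = 1.
  82 = 3*23 + 13, so a_4 = 3.
  23 = 1*13 + 10, so a_5 = 1.
  13 = 1*10 + 3, so a_6 = 1.
  10 = 3*3 + 1, so a_7 = 3.
  3 = 3*1 + 0, so a_8 = 3.
so x = [2; 1, 1, 1, 3, 1, 1, 3, 3].
Convergents (p_i = a_i*p_{i-1} + p_{i-2}, q_i = a_i*q_{i-1} + q_{i-2} with p_{-2}=0, p_{-1}=1, q_{-2}=1, q_{-1}=0), until the denominator exceeds 28:
  i=0: a_0=2, p_0 = 2*1 + 0 = 2, q_0 = 2*0 + 1 = 1.
  i=1: a_1=1, p_1 = 1*2 + 1 = 3, q_1 = 1*1 + 0 = 1.
  i=2: a_2=1, p_2 = 1*3 + 2 = 5, q_2 = 1*1 + 1 = 2.
  i=3: a_3=1, p_3 = 1*5 + 3 = 8, q_3 = 1*2 + 1 = 3.
  i=4: a_4=3, p_4 = 3*8 + 5 = 29, q_4 = 3*3 + 2 = 11.
  i=5: a_5=1, p_5 = 1*29 + 8 = 37, q_5 = 1*11 + 3 = 14.
  i=6: a_6=1, p_6 = 1*37 + 29 = 66, q_6 = 1*14 + 11 = 25.
  i=7: a_7=3, p_7 = 3*66 + 37 = 235, q_7 = 3*25 + 14 = 89.
q_7 = 89 > 28, so the last convergent with denominator <= 28 is p_6/q_6 = 66/25.
The closest fraction with denominator <= 28 is either p_6/q_6 or the intermediate fraction (k*p_6 + p_5)/(k*q_6 + q_5) with the largest k >= 1 whose denominator stays <= 28; these approach x as k grows, and every other convergent or intermediate fraction in range is farther away.
Largest k: floor((28 - q_5)/q_6) = floor((28 - 14)/25) = 0.
Since k = 0, no intermediate fraction beyond p_6/q_6 has denominator <= 28, so the convergent 66/25 is the closest (its error is |771*25 - 66*292|/(292*25) = 3/7300).

66/25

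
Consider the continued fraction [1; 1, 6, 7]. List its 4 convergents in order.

Using the convergent recurrence p_i = a_i*p_{i-1} + p_{i-2}, q_i = a_i*q_{i-1} + q_{i-2} with p_{-2}=0, p_{-1}=1, q_{-2}=1, q_{-1}=0:
  i=0: a_0=1, p_0 = 1*1 + 0 = 1, q_0 = 1*0 + 1 = 1.
  i=1: a_1=1, p_1 = 1*1 + 1 = 2, q_1 = 1*1 + 0 = 1.
  i=2: a_2=6, p_2 = 6*2 + 1 = 13, q_2 = 6*1 + 1 = 7.
  i=3: a_3=7, p_3 = 7*13 + 2 = 93, q_3 = 7*7 + 1 = 50.

1/1, 2/1, 13/7, 93/50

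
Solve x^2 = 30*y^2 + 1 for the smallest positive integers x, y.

First expand sqrt(30) as a continued fraction. With x_i = (sqrt(30) + m_i)/d_i and (m_0, d_0) = (0, 1): a_0 = floor(sqrt(30)) = 5, since 5^2 = 25 <= 30 < 36 = 6^2.
Iterate m_{i+1} = d_i*a_i - m_i, d_{i+1} = (30 - m_{i+1}^2)/d_i, a_{i+1} = floor((a_0 + m_{i+1})/d_{i+1}):
  m_1 = 1*5 - 0 = 5, d_1 = (30 - 5^2)/1 = 5/1 = 5, a_1 = floor((5 + 5)/5) = 2.
  m_2 = 5*2 - 5 = 5, d_2 = (30 - 5^2)/5 = 5/5 = 1, a_2 = floor((5 + 5)/1) = 10.
  m_3 = 1*10 - 5 = 5, d_3 = (30 - 5^2)/1 = 5/1 = 5: (m_3, d_3) = (m_1, d_1) = (5, 5), so from here the quotients repeat a_1, a_2; the period length is 2.
So sqrt(30) = [5; (2, 10)] with period length k = 2.
k is even, so the fundamental solution of x^2 - 30y^2 = 1 is (p_{k-1}, q_{k-1}) = (p_1, q_1); compute convergents through index 1.
Convergents (p_i = a_i*p_{i-1} + p_{i-2}, q_i = a_i*q_{i-1} + q_{i-2} with p_{-2}=0, p_{-1}=1, q_{-2}=1, q_{-1}=0):
  i=0: a_0=5, p_0 = 5*1 + 0 = 5, q_0 = 5*0 + 1 = 1.
  i=1: a_1=2, p_1 = 2*5 + 1 = 11, q_1 = 2*1 + 0 = 2.
Check: 11^2 - 30*2^2 = 121 - 120 = 1, so (x, y) = (11, 2) solves the equation, and by the theorem it is the least positive solution.

(x, y) = (11, 2)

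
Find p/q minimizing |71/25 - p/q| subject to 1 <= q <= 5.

Expand x = 71/25 as a continued fraction with the Euclidean algorithm:
  71 = 2*25 + 21, so a_0 = 2.
  25 = 1*21 + 4, so a_1 = 1.
  21 = 5*4 + 1, so a_2 = 5.
  4 = 4*1 + 0, so a_3 = 4.
so x = [2; 1, 5, 4].
Convergents (p_i = a_i*p_{i-1} + p_{i-2}, q_i = a_i*q_{i-1} + q_{i-2} with p_{-2}=0, p_{-1}=1, q_{-2}=1, q_{-1}=0), until the denominator exceeds 5:
  i=0: a_0=2, p_0 = 2*1 + 0 = 2, q_0 = 2*0 + 1 = 1.
  i=1: a_1=1, p_1 = 1*2 + 1 = 3, q_1 = 1*1 + 0 = 1.
  i=2: a_2=5, p_2 = 5*3 + 2 = 17, q_2 = 5*1 + 1 = 6.
q_2 = 6 > 5, so the last convergent with denominator <= 5 is p_1/q_1 = 3/1.
The closest fraction with denominator <= 5 is either p_1/q_1 or the intermediate fraction (k*p_1 + p_0)/(k*q_1 + q_0) with the largest k >= 1 whose denominator stays <= 5; these approach x as k grows, and every other convergent or intermediate fraction in range is farther away.
Largest k: floor((5 - q_0)/q_1) = floor((5 - 1)/1) = 4.
That gives (4*3 + 2)/(4*1 + 1) = 14/5.
Compare the errors: |x - 3/1| = |71*1 - 3*25|/(25*1) = 4/25, and |x - 14/5| = |71*5 - 14*25|/(25*5) = 5/125.
Cross-multiplying, 5*25 = 125 < 500 = 4*125, so 5/125 is smaller: the intermediate fraction 14/5 is closer to x than 3/1.

14/5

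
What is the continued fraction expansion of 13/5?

[2; 1, 1, 2]

Run the Euclidean algorithm on 13 and 5; the successive quotients are the partial quotients a_0, a_1, ... (each step inverts the fractional part left over by the previous one):
  13 = 2*5 + 3, so a_0 = 2.
  5 = 1*3 + 2, so a_1 = 1.
  3 = 1*2 + 1, so a_2 = 1.
  2 = 2*1 + 0, so a_3 = 2.
The remainder reaches 0 after 4 divisions, so the expansion has 4 partial quotients, read off in order.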